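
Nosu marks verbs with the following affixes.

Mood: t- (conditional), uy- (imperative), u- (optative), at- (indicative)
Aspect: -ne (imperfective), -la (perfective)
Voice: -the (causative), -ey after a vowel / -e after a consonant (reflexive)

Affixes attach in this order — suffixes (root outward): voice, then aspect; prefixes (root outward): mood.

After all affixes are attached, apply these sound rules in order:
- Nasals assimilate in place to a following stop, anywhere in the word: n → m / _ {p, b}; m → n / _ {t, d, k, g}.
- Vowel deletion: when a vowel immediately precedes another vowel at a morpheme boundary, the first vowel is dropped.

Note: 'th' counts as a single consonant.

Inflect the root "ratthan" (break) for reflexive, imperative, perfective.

Attach voice reflexive -e (after consonant 'n') → ratthane.
Attach mood imperative uy- → uyratthane.
Attach aspect perfective -la → uyratthanela.
Nasal assimilation: no change.
Vowel deletion: no change.

uyratthanela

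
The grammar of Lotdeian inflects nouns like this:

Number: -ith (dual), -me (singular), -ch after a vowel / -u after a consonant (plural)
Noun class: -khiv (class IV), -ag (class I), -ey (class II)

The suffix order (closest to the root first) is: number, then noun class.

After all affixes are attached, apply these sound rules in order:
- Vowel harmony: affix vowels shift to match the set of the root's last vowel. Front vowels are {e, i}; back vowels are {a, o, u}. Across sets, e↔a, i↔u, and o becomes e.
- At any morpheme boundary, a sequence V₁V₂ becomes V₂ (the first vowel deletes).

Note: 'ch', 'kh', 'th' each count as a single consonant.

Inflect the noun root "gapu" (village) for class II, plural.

gapuchay

Attach number plural -ch (after vowel 'u') → gapuch.
Attach noun class class II -ey → gapuchey.
Apply vowel harmony: gapuchey → gapuchay.
Vowel deletion: no change.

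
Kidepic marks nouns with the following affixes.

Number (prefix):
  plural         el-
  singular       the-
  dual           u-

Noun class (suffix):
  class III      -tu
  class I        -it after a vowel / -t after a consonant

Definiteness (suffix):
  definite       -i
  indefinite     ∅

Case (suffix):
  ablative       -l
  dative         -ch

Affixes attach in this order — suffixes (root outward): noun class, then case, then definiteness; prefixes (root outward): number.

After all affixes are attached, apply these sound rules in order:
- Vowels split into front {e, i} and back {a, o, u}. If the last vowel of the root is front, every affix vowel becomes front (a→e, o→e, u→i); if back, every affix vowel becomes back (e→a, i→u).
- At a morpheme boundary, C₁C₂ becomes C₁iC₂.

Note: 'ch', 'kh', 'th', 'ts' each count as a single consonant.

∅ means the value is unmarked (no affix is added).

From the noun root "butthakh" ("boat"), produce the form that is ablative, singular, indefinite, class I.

Attach noun class class I -t (after consonant 'kh') → butthakht.
Attach case ablative -l → butthakhtl.
definiteness = indefinite: zero marking, form stays butthakhtl.
Attach number singular the- → thebutthakhtl.
Apply vowel harmony: thebutthakhtl → thabutthakhtl.
Apply epenthesis: thabutthakhtl → thabutthakhitil.

thabutthakhitil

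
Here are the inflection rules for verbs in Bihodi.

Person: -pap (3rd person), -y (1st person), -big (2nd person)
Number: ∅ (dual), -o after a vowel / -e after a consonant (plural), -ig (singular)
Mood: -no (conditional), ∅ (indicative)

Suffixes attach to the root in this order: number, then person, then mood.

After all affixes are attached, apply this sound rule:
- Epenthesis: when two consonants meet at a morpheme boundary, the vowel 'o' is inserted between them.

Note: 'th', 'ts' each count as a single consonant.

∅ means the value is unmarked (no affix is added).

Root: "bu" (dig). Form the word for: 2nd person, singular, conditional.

buigobigono

Attach number singular -ig → buig.
Attach person 2nd person -big → buigbig.
Attach mood conditional -no → buigbigno.
Apply epenthesis: buigbigno → buigobigono.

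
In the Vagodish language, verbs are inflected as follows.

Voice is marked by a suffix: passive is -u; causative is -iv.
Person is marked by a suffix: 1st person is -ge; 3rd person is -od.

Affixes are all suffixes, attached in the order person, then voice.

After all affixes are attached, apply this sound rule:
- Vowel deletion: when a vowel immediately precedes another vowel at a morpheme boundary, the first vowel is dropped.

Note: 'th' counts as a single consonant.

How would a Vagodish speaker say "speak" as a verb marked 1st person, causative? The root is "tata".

tatagiv

Attach person 1st person -ge → tatage.
Attach voice causative -iv → tatageiv.
Apply vowel deletion: tatageiv → tatagiv.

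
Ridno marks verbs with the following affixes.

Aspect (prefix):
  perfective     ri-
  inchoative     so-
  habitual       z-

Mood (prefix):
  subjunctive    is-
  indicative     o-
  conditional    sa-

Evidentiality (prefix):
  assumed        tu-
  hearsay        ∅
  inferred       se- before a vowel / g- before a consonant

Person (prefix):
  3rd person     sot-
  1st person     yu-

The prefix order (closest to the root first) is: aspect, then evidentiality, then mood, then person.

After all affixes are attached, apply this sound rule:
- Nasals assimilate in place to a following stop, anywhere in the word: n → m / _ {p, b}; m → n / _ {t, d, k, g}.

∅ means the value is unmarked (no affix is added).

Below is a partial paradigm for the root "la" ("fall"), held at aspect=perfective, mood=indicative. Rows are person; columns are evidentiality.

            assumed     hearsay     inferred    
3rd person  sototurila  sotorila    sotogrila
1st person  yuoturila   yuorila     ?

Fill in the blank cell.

Attach aspect perfective ri- → rila.
Attach evidentiality inferred g- (before consonant 'r') → grila.
Attach mood indicative o- → ogrila.
Attach person 1st person yu- → yuogrila.
Nasal assimilation: no change.

yuogrila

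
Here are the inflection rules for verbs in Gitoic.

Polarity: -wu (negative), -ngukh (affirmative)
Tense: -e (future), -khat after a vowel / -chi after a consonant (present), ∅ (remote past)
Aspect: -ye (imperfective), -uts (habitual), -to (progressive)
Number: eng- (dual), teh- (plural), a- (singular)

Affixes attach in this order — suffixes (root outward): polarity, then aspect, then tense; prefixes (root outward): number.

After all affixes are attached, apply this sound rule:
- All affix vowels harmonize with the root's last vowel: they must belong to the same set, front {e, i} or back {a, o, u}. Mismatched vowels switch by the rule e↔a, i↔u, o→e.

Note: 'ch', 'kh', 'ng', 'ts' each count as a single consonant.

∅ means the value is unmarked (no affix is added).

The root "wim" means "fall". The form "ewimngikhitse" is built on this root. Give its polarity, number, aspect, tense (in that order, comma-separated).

Segment: a-wim-ngukh-uts-e.
polarity: -ngukh → affirmative.
number: a- → singular.
aspect: -uts → habitual.
tense: -e → future.

affirmative, singular, habitual, future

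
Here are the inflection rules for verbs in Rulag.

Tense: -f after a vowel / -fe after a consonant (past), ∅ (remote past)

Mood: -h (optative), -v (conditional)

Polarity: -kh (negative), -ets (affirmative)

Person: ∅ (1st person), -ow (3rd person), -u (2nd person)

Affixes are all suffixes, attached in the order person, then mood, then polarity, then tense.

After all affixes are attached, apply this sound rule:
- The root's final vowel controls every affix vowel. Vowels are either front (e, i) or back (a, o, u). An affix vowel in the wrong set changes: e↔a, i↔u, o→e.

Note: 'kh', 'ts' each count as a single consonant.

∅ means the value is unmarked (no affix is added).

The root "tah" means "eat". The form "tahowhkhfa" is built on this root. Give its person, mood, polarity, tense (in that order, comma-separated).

3rd person, optative, negative, past

Segment: tah-ow-h-kh-fe.
person: -ow → 3rd person.
mood: -h → optative.
polarity: -kh → negative.
tense: -f/fe → past.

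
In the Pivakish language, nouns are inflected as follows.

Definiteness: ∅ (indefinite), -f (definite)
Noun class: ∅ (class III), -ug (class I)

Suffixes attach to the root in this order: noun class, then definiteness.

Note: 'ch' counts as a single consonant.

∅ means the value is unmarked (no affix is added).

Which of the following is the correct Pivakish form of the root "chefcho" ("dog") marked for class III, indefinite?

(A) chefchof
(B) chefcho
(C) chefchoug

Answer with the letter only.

B

noun class = class III: zero marking, form stays chefcho.
definiteness = indefinite: zero marking, form stays chefcho.
So the correct form is chefcho, option (B).
(A) chefchof is wrong: it uses definite instead of indefinite for definiteness.
(C) chefchoug is wrong: it uses class I instead of class III for noun class.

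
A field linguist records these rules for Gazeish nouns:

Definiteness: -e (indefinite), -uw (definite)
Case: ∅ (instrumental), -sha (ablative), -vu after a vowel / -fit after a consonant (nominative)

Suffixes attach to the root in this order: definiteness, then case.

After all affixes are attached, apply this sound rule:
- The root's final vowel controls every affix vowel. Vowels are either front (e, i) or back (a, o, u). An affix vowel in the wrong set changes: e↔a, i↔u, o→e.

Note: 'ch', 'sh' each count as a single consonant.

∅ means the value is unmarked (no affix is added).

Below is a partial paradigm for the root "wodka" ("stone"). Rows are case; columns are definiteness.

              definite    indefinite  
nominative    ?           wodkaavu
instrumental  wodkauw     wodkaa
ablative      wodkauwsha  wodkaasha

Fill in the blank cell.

Attach definiteness definite -uw → wodkauw.
Attach case nominative -fit (after consonant 'w') → wodkauwfit.
Apply vowel harmony: wodkauwfit → wodkauwfut.

wodkauwfut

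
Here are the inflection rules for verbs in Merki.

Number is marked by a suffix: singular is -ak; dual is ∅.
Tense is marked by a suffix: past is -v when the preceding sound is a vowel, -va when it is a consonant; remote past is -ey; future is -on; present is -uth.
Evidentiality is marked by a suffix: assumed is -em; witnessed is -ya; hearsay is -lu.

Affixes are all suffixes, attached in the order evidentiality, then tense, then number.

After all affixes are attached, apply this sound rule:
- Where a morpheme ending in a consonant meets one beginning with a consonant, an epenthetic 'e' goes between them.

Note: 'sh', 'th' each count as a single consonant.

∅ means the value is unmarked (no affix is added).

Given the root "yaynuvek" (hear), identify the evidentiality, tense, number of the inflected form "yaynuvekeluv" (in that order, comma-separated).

Segment: yaynuvek-lu-v.
evidentiality: -lu → hearsay.
tense: -v/va → past.
number: ∅ → dual.

hearsay, past, dual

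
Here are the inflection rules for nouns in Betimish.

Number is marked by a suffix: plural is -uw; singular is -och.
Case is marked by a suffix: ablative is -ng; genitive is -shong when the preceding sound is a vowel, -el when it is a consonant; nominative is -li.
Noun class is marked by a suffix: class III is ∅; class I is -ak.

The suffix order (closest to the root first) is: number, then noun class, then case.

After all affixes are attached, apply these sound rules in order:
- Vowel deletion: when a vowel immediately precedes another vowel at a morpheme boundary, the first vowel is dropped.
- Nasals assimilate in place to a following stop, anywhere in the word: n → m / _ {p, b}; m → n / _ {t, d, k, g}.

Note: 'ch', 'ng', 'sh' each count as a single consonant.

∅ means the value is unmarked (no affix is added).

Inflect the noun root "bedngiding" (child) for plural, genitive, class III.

Attach number plural -uw → bedngidinguw.
noun class = class III: zero marking, form stays bedngidinguw.
Attach case genitive -el (after consonant 'w') → bedngidinguwel.
Vowel deletion: no change.
Nasal assimilation: no change.

bedngidinguwel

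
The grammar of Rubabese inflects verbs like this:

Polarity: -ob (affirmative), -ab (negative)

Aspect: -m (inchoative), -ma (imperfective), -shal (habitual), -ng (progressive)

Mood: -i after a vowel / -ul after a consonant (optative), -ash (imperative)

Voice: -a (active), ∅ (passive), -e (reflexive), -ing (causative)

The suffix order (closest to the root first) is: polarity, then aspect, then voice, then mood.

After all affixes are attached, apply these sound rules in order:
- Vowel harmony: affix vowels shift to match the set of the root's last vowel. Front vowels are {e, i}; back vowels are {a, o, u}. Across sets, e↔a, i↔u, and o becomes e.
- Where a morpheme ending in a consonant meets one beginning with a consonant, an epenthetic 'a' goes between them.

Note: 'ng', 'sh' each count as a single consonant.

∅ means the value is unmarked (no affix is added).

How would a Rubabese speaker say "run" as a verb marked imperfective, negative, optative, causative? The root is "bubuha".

bubuhaabamaungul

Attach polarity negative -ab → bubuhaab.
Attach aspect imperfective -ma → bubuhaabma.
Attach voice causative -ing → bubuhaabmaing.
Attach mood optative -ul (after consonant 'ng') → bubuhaabmaingul.
Apply vowel harmony: bubuhaabmaingul → bubuhaabmaungul.
Apply epenthesis: bubuhaabmaungul → bubuhaabamaungul.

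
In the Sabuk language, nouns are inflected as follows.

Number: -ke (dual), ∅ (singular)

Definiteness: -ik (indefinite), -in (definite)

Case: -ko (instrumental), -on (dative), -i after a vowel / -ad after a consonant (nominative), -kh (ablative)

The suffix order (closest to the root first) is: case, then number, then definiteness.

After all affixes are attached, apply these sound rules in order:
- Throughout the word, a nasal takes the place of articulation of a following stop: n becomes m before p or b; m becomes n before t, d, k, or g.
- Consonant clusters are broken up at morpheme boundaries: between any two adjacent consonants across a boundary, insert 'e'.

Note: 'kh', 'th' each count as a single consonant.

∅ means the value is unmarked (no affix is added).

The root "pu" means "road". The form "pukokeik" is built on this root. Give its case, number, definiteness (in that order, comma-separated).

Segment: pu-ko-ke-ik.
case: -ko → instrumental.
number: -ke → dual.
definiteness: -ik → indefinite.

instrumental, dual, indefinite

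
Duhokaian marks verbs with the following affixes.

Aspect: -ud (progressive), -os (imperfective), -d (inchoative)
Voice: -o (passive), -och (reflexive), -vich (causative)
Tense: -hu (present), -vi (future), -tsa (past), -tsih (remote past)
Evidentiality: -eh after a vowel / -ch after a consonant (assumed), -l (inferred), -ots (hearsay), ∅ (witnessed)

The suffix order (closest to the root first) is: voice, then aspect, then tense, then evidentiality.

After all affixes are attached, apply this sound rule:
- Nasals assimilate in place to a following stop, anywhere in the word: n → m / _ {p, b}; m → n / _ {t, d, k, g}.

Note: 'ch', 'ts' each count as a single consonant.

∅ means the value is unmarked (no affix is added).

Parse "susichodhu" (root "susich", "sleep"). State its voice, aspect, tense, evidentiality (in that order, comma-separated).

Segment: susich-o-d-hu.
voice: -o → passive.
aspect: -d → inchoative.
tense: -hu → present.
evidentiality: ∅ → witnessed.

passive, inchoative, present, witnessed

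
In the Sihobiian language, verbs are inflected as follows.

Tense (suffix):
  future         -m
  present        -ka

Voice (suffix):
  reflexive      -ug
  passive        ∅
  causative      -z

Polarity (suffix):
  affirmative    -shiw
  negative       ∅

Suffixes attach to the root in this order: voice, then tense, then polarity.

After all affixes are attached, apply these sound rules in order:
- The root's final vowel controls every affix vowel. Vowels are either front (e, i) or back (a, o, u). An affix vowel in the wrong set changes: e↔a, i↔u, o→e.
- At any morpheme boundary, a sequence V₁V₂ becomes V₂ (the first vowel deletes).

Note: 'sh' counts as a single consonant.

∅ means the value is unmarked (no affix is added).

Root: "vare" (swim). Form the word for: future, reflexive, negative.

Attach voice reflexive -ug → vareug.
Attach tense future -m → vareugm.
polarity = negative: zero marking, form stays vareugm.
Apply vowel harmony: vareugm → vareigm.
Apply vowel deletion: vareigm → varigm.

varigm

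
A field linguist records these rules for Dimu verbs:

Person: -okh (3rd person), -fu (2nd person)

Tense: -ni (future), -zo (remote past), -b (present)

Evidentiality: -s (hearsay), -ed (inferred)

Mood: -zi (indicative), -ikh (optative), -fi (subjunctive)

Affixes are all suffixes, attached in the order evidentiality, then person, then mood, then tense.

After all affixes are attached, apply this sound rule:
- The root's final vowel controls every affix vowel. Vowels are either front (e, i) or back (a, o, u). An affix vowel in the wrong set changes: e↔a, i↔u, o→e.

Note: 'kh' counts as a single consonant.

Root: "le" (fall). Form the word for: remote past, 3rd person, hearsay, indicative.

Attach evidentiality hearsay -s → les.
Attach person 3rd person -okh → lesokh.
Attach mood indicative -zi → lesokhzi.
Attach tense remote past -zo → lesokhzizo.
Apply vowel harmony: lesokhzizo → lesekhzize.

lesekhzize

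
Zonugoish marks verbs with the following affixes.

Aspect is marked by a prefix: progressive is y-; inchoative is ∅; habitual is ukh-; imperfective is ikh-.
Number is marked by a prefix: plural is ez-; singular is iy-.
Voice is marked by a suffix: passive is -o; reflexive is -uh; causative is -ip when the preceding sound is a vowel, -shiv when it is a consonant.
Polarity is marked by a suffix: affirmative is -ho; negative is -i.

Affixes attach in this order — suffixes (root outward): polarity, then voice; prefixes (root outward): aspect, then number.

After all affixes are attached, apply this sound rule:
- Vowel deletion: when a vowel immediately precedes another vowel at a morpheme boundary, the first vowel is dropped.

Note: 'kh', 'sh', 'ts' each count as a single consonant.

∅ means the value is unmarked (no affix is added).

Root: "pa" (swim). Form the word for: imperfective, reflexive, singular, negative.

Attach aspect imperfective ikh- → ikhpa.
Attach number singular iy- → iyikhpa.
Attach polarity negative -i → iyikhpai.
Attach voice reflexive -uh → iyikhpaiuh.
Apply vowel deletion: iyikhpaiuh → iyikhpuh.

iyikhpuh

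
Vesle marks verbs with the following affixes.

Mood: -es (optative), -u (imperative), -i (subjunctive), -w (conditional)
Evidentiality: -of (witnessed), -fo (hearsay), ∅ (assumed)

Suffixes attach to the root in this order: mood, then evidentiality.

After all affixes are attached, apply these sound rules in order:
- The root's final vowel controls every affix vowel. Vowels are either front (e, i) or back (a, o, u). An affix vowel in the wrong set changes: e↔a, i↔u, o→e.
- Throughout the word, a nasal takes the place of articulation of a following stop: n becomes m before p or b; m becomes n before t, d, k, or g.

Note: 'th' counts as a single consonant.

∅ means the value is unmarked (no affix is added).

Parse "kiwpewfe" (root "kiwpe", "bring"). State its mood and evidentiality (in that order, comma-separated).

Segment: kiwpe-w-fo.
mood: -w → conditional.
evidentiality: -fo → hearsay.

conditional, hearsay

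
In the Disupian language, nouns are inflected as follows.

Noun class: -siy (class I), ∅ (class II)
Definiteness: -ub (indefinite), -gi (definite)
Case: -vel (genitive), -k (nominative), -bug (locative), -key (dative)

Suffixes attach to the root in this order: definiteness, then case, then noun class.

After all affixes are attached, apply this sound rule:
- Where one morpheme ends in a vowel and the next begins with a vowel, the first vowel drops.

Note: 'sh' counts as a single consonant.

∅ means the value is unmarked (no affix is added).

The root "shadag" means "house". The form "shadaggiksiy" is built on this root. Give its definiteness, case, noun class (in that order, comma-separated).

Segment: shadag-gi-k-siy.
definiteness: -gi → definite.
case: -k → nominative.
noun class: -siy → class I.

definite, nominative, class I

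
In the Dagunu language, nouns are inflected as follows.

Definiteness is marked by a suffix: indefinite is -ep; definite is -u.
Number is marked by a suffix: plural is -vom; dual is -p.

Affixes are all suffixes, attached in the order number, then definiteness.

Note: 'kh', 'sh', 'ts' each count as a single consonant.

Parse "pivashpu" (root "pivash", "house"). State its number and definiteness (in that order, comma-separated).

Segment: pivash-p-u.
number: -p → dual.
definiteness: -u → definite.

dual, definite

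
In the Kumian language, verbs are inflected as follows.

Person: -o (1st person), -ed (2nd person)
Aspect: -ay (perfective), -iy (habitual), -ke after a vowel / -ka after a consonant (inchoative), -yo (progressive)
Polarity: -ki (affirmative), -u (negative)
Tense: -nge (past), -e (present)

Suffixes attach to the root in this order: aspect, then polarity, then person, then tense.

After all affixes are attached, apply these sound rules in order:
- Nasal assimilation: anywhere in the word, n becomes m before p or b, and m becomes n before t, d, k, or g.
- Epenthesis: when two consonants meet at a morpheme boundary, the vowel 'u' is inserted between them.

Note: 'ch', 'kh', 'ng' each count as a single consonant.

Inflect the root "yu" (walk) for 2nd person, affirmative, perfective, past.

yuayukiedunge

Attach aspect perfective -ay → yuay.
Attach polarity affirmative -ki → yuayki.
Attach person 2nd person -ed → yuaykied.
Attach tense past -nge → yuaykiednge.
Nasal assimilation: no change.
Apply epenthesis: yuaykiednge → yuayukiedunge.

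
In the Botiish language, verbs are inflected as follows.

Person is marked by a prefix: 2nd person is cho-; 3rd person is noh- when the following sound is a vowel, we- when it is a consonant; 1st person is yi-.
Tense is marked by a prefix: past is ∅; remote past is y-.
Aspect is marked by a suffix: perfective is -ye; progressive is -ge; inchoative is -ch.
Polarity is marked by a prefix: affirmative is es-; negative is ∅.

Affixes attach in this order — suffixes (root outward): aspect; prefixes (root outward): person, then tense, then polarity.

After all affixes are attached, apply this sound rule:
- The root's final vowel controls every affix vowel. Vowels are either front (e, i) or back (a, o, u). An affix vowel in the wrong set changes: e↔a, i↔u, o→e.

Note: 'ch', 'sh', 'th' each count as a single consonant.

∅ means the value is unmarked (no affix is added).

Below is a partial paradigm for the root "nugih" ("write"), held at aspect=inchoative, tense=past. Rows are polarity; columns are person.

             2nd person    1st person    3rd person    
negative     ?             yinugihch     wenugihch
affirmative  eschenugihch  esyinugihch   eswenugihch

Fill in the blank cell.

chenugihch

Attach aspect inchoative -ch → nugihch.
Attach person 2nd person cho- → chonugihch.
tense = past: zero marking, form stays chonugihch.
polarity = negative: zero marking, form stays chonugihch.
Apply vowel harmony: chonugihch → chenugihch.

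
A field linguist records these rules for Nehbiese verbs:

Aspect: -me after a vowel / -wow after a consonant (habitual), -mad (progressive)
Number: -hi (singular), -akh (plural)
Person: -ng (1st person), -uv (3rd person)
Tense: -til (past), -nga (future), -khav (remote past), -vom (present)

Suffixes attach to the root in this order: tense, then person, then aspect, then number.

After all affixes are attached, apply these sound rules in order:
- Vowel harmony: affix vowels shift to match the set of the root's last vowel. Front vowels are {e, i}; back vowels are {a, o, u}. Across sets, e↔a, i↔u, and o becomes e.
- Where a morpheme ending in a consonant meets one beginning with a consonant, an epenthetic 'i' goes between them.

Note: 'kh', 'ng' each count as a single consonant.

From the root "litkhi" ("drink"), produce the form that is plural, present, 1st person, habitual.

Attach tense present -vom → litkhivom.
Attach person 1st person -ng → litkhivomng.
Attach aspect habitual -wow (after consonant 'ng') → litkhivomngwow.
Attach number plural -akh → litkhivomngwowakh.
Apply vowel harmony: litkhivomngwowakh → litkhivemngwewekh.
Apply epenthesis: litkhivemngwewekh → litkhivemingiwewekh.

litkhivemingiwewekh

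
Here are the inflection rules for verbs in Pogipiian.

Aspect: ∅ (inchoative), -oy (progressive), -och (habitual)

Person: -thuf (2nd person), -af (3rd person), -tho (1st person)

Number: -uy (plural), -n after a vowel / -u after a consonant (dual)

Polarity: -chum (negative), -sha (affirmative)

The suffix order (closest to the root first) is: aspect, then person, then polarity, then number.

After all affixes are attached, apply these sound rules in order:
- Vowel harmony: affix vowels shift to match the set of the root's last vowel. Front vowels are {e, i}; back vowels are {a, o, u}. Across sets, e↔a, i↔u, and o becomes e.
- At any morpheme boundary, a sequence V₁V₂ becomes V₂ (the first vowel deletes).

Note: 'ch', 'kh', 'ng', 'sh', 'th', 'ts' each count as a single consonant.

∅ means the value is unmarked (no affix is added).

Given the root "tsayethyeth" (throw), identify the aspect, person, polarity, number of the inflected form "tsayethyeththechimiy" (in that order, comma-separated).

inchoative, 1st person, negative, plural

Segment: tsayethyeth-tho-chum-uy.
aspect: ∅ → inchoative.
person: -tho → 1st person.
polarity: -chum → negative.
number: -uy → plural.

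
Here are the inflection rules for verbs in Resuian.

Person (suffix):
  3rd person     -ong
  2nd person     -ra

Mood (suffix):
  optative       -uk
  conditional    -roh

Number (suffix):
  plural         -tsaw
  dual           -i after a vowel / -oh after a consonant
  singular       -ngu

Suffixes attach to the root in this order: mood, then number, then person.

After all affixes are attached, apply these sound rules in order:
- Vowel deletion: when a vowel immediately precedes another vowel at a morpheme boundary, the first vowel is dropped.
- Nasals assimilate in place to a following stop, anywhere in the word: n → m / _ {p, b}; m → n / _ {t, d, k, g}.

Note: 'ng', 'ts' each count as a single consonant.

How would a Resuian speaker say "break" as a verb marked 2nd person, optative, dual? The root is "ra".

rukohra

Attach mood optative -uk → rauk.
Attach number dual -oh (after consonant 'k') → raukoh.
Attach person 2nd person -ra → raukohra.
Apply vowel deletion: raukohra → rukohra.
Nasal assimilation: no change.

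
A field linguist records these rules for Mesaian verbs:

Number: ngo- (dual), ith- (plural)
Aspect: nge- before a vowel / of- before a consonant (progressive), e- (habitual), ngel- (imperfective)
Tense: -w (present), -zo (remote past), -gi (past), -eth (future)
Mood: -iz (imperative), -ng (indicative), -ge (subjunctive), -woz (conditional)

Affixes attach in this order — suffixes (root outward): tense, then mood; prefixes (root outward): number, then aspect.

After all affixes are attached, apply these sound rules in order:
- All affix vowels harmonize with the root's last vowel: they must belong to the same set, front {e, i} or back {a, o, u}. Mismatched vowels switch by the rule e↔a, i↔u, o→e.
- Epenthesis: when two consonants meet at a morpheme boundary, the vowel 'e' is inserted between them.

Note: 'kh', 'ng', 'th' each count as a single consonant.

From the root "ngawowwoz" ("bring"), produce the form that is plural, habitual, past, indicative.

Attach tense past -gi → ngawowwozgi.
Attach number plural ith- → ithngawowwozgi.
Attach mood indicative -ng → ithngawowwozging.
Attach aspect habitual e- → eithngawowwozging.
Apply vowel harmony: eithngawowwozging → authngawowwozgung.
Apply epenthesis: authngawowwozgung → authengawowwozegung.

authengawowwozegung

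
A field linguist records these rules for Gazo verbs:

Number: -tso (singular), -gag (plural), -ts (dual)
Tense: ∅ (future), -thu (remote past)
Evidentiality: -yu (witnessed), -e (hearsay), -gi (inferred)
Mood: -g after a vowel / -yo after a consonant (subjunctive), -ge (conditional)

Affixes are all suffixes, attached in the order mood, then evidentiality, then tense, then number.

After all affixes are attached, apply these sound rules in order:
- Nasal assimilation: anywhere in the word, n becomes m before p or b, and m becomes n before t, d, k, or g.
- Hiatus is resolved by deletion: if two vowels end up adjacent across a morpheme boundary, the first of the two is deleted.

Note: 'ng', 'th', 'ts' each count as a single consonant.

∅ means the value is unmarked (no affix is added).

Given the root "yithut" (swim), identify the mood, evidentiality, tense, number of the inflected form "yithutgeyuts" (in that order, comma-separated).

Segment: yithut-ge-yu-ts.
mood: -ge → conditional.
evidentiality: -yu → witnessed.
tense: ∅ → future.
number: -ts → dual.

conditional, witnessed, future, dual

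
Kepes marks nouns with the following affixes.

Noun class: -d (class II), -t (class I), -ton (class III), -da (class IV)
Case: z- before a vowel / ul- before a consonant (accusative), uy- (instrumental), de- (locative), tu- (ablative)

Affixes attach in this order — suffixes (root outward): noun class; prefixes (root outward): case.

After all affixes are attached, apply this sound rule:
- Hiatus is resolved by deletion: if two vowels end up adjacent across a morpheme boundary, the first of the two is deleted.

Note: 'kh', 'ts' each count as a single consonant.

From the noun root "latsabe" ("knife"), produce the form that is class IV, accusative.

Attach case accusative ul- (before consonant 'l') → ullatsabe.
Attach noun class class IV -da → ullatsabeda.
Vowel deletion: no change.

ullatsabeda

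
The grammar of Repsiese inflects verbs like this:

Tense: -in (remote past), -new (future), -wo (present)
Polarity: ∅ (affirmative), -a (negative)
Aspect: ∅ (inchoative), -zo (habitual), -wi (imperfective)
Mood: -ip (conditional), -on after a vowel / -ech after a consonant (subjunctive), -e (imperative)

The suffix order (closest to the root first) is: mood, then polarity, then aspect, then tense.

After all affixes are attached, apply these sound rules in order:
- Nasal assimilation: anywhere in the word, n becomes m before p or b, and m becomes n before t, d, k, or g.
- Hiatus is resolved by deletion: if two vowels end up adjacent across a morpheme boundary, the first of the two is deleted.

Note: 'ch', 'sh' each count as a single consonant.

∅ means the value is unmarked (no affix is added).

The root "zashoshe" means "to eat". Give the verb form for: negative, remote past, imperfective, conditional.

zashoshipawin

Attach mood conditional -ip → zashosheip.
Attach polarity negative -a → zashosheipa.
Attach aspect imperfective -wi → zashosheipawi.
Attach tense remote past -in → zashosheipawiin.
Nasal assimilation: no change.
Apply vowel deletion: zashosheipawiin → zashoshipawin.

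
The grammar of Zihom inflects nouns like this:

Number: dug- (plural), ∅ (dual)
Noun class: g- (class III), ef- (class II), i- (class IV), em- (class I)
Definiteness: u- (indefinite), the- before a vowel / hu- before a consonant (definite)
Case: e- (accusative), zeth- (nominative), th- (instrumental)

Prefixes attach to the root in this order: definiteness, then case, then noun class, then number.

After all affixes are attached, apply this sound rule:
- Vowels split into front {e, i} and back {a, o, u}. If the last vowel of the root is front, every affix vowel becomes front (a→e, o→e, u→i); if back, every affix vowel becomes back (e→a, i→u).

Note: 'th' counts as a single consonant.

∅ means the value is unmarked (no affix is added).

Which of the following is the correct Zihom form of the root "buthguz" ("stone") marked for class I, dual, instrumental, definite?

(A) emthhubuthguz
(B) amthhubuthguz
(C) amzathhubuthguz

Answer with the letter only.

B

Attach definiteness definite hu- (before consonant 'b') → hubuthguz.
Attach case instrumental th- → thhubuthguz.
Attach noun class class I em- → emthhubuthguz.
number = dual: zero marking, form stays emthhubuthguz.
Apply vowel harmony: emthhubuthguz → amthhubuthguz.
So the correct form is amthhubuthguz, option (B).
(C) amzathhubuthguz is wrong: it uses nominative instead of instrumental for case.
(A) emthhubuthguz is wrong: it fails to apply the sound rule(s).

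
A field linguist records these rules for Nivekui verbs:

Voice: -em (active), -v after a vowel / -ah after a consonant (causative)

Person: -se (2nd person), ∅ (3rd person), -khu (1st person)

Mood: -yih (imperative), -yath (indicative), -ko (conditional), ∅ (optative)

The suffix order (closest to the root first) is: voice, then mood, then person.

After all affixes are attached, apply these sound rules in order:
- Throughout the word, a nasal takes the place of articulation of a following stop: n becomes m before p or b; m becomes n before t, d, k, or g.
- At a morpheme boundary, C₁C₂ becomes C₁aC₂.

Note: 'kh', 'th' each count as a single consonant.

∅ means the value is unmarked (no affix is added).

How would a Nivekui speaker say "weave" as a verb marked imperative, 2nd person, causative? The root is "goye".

Attach voice causative -v (after vowel 'e') → goyev.
Attach mood imperative -yih → goyevyih.
Attach person 2nd person -se → goyevyihse.
Nasal assimilation: no change.
Apply epenthesis: goyevyihse → goyevayihase.

goyevayihase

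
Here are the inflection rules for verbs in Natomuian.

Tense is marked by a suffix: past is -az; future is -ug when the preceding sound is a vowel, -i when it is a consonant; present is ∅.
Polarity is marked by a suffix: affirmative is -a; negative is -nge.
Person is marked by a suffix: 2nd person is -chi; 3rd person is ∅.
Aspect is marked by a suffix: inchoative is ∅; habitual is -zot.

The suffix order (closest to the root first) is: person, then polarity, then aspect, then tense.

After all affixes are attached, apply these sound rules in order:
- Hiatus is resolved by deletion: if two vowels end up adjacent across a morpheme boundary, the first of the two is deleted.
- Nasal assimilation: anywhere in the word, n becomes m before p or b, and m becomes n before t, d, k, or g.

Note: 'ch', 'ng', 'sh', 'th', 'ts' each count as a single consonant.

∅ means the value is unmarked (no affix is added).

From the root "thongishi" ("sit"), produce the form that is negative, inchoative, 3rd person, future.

person = 3rd person: zero marking, form stays thongishi.
Attach polarity negative -nge → thongishinge.
aspect = inchoative: zero marking, form stays thongishinge.
Attach tense future -ug (after vowel 'e') → thongishingeug.
Apply vowel deletion: thongishingeug → thongishingug.
Nasal assimilation: no change.

thongishingug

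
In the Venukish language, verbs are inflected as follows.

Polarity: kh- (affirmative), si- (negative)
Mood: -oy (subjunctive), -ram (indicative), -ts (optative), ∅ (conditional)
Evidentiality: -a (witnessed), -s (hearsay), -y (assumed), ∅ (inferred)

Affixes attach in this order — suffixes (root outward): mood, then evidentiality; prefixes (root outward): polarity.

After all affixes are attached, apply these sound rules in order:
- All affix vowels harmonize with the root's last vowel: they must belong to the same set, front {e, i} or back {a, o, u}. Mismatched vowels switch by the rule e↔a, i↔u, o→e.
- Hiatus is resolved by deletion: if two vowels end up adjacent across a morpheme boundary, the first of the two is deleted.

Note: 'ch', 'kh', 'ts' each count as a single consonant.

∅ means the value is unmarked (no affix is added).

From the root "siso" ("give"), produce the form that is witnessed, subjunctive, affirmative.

khsisoya

Attach mood subjunctive -oy → sisooy.
Attach polarity affirmative kh- → khsisooy.
Attach evidentiality witnessed -a → khsisooya.
Vowel harmony: no change.
Apply vowel deletion: khsisooya → khsisoya.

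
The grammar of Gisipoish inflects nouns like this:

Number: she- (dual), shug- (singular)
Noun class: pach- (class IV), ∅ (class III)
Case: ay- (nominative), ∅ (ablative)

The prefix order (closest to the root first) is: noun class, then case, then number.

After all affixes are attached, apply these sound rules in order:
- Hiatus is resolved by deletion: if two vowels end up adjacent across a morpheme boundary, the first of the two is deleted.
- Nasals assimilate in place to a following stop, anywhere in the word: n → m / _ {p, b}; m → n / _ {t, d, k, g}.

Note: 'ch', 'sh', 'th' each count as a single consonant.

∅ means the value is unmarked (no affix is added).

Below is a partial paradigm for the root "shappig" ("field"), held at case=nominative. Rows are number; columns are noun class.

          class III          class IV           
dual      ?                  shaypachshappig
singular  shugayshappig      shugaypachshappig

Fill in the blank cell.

noun class = class III: zero marking, form stays shappig.
Attach case nominative ay- → ayshappig.
Attach number dual she- → sheayshappig.
Apply vowel deletion: sheayshappig → shayshappig.
Nasal assimilation: no change.

shayshappig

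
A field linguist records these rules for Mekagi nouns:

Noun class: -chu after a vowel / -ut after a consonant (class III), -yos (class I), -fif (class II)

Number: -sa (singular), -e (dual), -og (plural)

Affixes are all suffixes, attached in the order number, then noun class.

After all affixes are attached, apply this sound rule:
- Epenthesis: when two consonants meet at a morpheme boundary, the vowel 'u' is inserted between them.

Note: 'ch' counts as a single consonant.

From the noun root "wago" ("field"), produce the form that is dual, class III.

wagoechu

Attach number dual -e → wagoe.
Attach noun class class III -chu (after vowel 'e') → wagoechu.
Epenthesis: no change.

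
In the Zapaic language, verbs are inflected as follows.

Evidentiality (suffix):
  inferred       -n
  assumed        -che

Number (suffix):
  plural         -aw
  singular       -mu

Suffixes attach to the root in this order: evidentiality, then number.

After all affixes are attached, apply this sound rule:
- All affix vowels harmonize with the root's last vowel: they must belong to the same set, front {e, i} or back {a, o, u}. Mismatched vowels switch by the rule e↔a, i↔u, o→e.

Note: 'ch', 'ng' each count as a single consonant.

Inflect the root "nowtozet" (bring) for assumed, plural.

Attach evidentiality assumed -che → nowtozetche.
Attach number plural -aw → nowtozetcheaw.
Apply vowel harmony: nowtozetcheaw → nowtozetcheew.

nowtozetcheew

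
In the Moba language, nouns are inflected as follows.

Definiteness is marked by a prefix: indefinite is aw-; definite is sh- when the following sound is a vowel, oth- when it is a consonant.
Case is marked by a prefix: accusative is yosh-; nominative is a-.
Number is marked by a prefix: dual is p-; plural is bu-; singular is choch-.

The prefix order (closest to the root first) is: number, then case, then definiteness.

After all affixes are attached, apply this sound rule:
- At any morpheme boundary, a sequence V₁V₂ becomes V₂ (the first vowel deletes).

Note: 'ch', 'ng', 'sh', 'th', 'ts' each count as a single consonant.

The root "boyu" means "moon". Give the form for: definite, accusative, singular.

Attach number singular choch- → chochboyu.
Attach case accusative yosh- → yoshchochboyu.
Attach definiteness definite oth- (before consonant 'y') → othyoshchochboyu.
Vowel deletion: no change.

othyoshchochboyu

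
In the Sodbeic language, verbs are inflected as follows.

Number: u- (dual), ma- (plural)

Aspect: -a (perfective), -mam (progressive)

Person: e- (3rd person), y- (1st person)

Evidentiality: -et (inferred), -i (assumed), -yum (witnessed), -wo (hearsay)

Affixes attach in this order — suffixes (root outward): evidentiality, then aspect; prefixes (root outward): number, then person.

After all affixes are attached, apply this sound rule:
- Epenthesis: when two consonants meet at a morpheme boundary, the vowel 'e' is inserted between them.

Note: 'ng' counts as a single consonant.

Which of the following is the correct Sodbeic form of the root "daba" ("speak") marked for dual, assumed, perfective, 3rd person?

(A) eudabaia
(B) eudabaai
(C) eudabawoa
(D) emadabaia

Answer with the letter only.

A

Attach evidentiality assumed -i → dabai.
Attach aspect perfective -a → dabaia.
Attach number dual u- → udabaia.
Attach person 3rd person e- → eudabaia.
Epenthesis: no change.
So the correct form is eudabaia, option (A).
(B) eudabaai is wrong: it has the affixes in the wrong order.
(D) emadabaia is wrong: it uses plural instead of dual for number.
(C) eudabawoa is wrong: it uses hearsay instead of assumed for evidentiality.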